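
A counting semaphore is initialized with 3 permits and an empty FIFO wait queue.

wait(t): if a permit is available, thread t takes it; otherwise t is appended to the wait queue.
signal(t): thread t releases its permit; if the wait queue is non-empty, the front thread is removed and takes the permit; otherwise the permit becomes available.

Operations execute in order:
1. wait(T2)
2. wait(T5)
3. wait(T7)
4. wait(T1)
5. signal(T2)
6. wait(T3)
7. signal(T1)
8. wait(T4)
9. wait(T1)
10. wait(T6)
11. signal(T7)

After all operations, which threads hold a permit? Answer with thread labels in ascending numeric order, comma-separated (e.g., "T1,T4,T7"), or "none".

Answer: T3,T4,T5

Derivation:
Step 1: wait(T2) -> count=2 queue=[] holders={T2}
Step 2: wait(T5) -> count=1 queue=[] holders={T2,T5}
Step 3: wait(T7) -> count=0 queue=[] holders={T2,T5,T7}
Step 4: wait(T1) -> count=0 queue=[T1] holders={T2,T5,T7}
Step 5: signal(T2) -> count=0 queue=[] holders={T1,T5,T7}
Step 6: wait(T3) -> count=0 queue=[T3] holders={T1,T5,T7}
Step 7: signal(T1) -> count=0 queue=[] holders={T3,T5,T7}
Step 8: wait(T4) -> count=0 queue=[T4] holders={T3,T5,T7}
Step 9: wait(T1) -> count=0 queue=[T4,T1] holders={T3,T5,T7}
Step 10: wait(T6) -> count=0 queue=[T4,T1,T6] holders={T3,T5,T7}
Step 11: signal(T7) -> count=0 queue=[T1,T6] holders={T3,T4,T5}
Final holders: T3,T4,T5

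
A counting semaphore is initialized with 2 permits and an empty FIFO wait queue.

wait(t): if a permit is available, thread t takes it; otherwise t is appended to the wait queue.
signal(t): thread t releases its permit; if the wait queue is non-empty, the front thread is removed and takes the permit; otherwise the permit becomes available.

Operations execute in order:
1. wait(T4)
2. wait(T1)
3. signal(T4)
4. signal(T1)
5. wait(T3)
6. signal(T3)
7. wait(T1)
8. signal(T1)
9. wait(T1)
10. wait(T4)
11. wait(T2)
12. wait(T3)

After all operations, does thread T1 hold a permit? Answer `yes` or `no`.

Answer: yes

Derivation:
Step 1: wait(T4) -> count=1 queue=[] holders={T4}
Step 2: wait(T1) -> count=0 queue=[] holders={T1,T4}
Step 3: signal(T4) -> count=1 queue=[] holders={T1}
Step 4: signal(T1) -> count=2 queue=[] holders={none}
Step 5: wait(T3) -> count=1 queue=[] holders={T3}
Step 6: signal(T3) -> count=2 queue=[] holders={none}
Step 7: wait(T1) -> count=1 queue=[] holders={T1}
Step 8: signal(T1) -> count=2 queue=[] holders={none}
Step 9: wait(T1) -> count=1 queue=[] holders={T1}
Step 10: wait(T4) -> count=0 queue=[] holders={T1,T4}
Step 11: wait(T2) -> count=0 queue=[T2] holders={T1,T4}
Step 12: wait(T3) -> count=0 queue=[T2,T3] holders={T1,T4}
Final holders: {T1,T4} -> T1 in holders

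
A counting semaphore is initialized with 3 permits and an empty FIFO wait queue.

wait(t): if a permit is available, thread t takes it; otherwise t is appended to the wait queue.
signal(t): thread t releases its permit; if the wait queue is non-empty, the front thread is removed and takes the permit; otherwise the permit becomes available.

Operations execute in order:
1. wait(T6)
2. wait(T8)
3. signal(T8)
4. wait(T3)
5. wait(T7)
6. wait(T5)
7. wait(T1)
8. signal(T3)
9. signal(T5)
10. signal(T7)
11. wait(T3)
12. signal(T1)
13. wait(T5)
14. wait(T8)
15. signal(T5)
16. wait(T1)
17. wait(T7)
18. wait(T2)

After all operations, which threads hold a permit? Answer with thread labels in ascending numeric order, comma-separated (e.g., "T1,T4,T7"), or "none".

Answer: T3,T6,T8

Derivation:
Step 1: wait(T6) -> count=2 queue=[] holders={T6}
Step 2: wait(T8) -> count=1 queue=[] holders={T6,T8}
Step 3: signal(T8) -> count=2 queue=[] holders={T6}
Step 4: wait(T3) -> count=1 queue=[] holders={T3,T6}
Step 5: wait(T7) -> count=0 queue=[] holders={T3,T6,T7}
Step 6: wait(T5) -> count=0 queue=[T5] holders={T3,T6,T7}
Step 7: wait(T1) -> count=0 queue=[T5,T1] holders={T3,T6,T7}
Step 8: signal(T3) -> count=0 queue=[T1] holders={T5,T6,T7}
Step 9: signal(T5) -> count=0 queue=[] holders={T1,T6,T7}
Step 10: signal(T7) -> count=1 queue=[] holders={T1,T6}
Step 11: wait(T3) -> count=0 queue=[] holders={T1,T3,T6}
Step 12: signal(T1) -> count=1 queue=[] holders={T3,T6}
Step 13: wait(T5) -> count=0 queue=[] holders={T3,T5,T6}
Step 14: wait(T8) -> count=0 queue=[T8] holders={T3,T5,T6}
Step 15: signal(T5) -> count=0 queue=[] holders={T3,T6,T8}
Step 16: wait(T1) -> count=0 queue=[T1] holders={T3,T6,T8}
Step 17: wait(T7) -> count=0 queue=[T1,T7] holders={T3,T6,T8}
Step 18: wait(T2) -> count=0 queue=[T1,T7,T2] holders={T3,T6,T8}
Final holders: T3,T6,T8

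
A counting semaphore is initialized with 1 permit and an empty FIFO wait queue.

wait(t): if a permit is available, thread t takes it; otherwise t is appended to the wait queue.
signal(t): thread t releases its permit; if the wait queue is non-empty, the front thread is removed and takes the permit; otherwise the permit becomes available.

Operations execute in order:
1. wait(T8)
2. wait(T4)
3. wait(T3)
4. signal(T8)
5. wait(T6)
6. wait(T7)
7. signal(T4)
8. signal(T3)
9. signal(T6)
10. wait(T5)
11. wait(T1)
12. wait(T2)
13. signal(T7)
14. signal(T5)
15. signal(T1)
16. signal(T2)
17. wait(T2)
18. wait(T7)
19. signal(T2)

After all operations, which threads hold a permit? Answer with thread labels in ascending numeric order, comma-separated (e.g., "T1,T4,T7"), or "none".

Answer: T7

Derivation:
Step 1: wait(T8) -> count=0 queue=[] holders={T8}
Step 2: wait(T4) -> count=0 queue=[T4] holders={T8}
Step 3: wait(T3) -> count=0 queue=[T4,T3] holders={T8}
Step 4: signal(T8) -> count=0 queue=[T3] holders={T4}
Step 5: wait(T6) -> count=0 queue=[T3,T6] holders={T4}
Step 6: wait(T7) -> count=0 queue=[T3,T6,T7] holders={T4}
Step 7: signal(T4) -> count=0 queue=[T6,T7] holders={T3}
Step 8: signal(T3) -> count=0 queue=[T7] holders={T6}
Step 9: signal(T6) -> count=0 queue=[] holders={T7}
Step 10: wait(T5) -> count=0 queue=[T5] holders={T7}
Step 11: wait(T1) -> count=0 queue=[T5,T1] holders={T7}
Step 12: wait(T2) -> count=0 queue=[T5,T1,T2] holders={T7}
Step 13: signal(T7) -> count=0 queue=[T1,T2] holders={T5}
Step 14: signal(T5) -> count=0 queue=[T2] holders={T1}
Step 15: signal(T1) -> count=0 queue=[] holders={T2}
Step 16: signal(T2) -> count=1 queue=[] holders={none}
Step 17: wait(T2) -> count=0 queue=[] holders={T2}
Step 18: wait(T7) -> count=0 queue=[T7] holders={T2}
Step 19: signal(T2) -> count=0 queue=[] holders={T7}
Final holders: T7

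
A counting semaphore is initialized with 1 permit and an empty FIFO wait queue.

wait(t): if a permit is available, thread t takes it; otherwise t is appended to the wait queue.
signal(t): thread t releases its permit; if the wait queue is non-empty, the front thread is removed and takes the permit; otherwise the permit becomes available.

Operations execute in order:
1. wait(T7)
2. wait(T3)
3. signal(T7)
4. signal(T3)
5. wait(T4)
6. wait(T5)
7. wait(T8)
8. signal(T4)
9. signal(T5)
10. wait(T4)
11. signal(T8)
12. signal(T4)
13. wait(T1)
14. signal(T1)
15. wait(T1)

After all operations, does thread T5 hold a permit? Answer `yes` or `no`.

Answer: no

Derivation:
Step 1: wait(T7) -> count=0 queue=[] holders={T7}
Step 2: wait(T3) -> count=0 queue=[T3] holders={T7}
Step 3: signal(T7) -> count=0 queue=[] holders={T3}
Step 4: signal(T3) -> count=1 queue=[] holders={none}
Step 5: wait(T4) -> count=0 queue=[] holders={T4}
Step 6: wait(T5) -> count=0 queue=[T5] holders={T4}
Step 7: wait(T8) -> count=0 queue=[T5,T8] holders={T4}
Step 8: signal(T4) -> count=0 queue=[T8] holders={T5}
Step 9: signal(T5) -> count=0 queue=[] holders={T8}
Step 10: wait(T4) -> count=0 queue=[T4] holders={T8}
Step 11: signal(T8) -> count=0 queue=[] holders={T4}
Step 12: signal(T4) -> count=1 queue=[] holders={none}
Step 13: wait(T1) -> count=0 queue=[] holders={T1}
Step 14: signal(T1) -> count=1 queue=[] holders={none}
Step 15: wait(T1) -> count=0 queue=[] holders={T1}
Final holders: {T1} -> T5 not in holders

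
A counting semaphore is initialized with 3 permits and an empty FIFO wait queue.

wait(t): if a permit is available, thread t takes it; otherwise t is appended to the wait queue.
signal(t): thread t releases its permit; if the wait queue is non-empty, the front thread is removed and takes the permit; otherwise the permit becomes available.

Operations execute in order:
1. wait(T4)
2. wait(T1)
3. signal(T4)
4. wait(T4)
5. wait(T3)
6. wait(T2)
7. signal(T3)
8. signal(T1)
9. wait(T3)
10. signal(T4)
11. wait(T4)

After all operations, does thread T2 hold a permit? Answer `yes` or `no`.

Step 1: wait(T4) -> count=2 queue=[] holders={T4}
Step 2: wait(T1) -> count=1 queue=[] holders={T1,T4}
Step 3: signal(T4) -> count=2 queue=[] holders={T1}
Step 4: wait(T4) -> count=1 queue=[] holders={T1,T4}
Step 5: wait(T3) -> count=0 queue=[] holders={T1,T3,T4}
Step 6: wait(T2) -> count=0 queue=[T2] holders={T1,T3,T4}
Step 7: signal(T3) -> count=0 queue=[] holders={T1,T2,T4}
Step 8: signal(T1) -> count=1 queue=[] holders={T2,T4}
Step 9: wait(T3) -> count=0 queue=[] holders={T2,T3,T4}
Step 10: signal(T4) -> count=1 queue=[] holders={T2,T3}
Step 11: wait(T4) -> count=0 queue=[] holders={T2,T3,T4}
Final holders: {T2,T3,T4} -> T2 in holders

Answer: yes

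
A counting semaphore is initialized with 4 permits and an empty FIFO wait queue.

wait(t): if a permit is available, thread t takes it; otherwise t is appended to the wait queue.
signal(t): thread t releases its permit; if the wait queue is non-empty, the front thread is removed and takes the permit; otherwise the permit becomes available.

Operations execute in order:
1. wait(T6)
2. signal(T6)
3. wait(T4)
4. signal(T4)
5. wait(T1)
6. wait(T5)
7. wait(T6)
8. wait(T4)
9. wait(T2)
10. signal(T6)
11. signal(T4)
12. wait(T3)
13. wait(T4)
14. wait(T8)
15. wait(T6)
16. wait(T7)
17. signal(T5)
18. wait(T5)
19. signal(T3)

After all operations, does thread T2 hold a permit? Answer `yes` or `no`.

Step 1: wait(T6) -> count=3 queue=[] holders={T6}
Step 2: signal(T6) -> count=4 queue=[] holders={none}
Step 3: wait(T4) -> count=3 queue=[] holders={T4}
Step 4: signal(T4) -> count=4 queue=[] holders={none}
Step 5: wait(T1) -> count=3 queue=[] holders={T1}
Step 6: wait(T5) -> count=2 queue=[] holders={T1,T5}
Step 7: wait(T6) -> count=1 queue=[] holders={T1,T5,T6}
Step 8: wait(T4) -> count=0 queue=[] holders={T1,T4,T5,T6}
Step 9: wait(T2) -> count=0 queue=[T2] holders={T1,T4,T5,T6}
Step 10: signal(T6) -> count=0 queue=[] holders={T1,T2,T4,T5}
Step 11: signal(T4) -> count=1 queue=[] holders={T1,T2,T5}
Step 12: wait(T3) -> count=0 queue=[] holders={T1,T2,T3,T5}
Step 13: wait(T4) -> count=0 queue=[T4] holders={T1,T2,T3,T5}
Step 14: wait(T8) -> count=0 queue=[T4,T8] holders={T1,T2,T3,T5}
Step 15: wait(T6) -> count=0 queue=[T4,T8,T6] holders={T1,T2,T3,T5}
Step 16: wait(T7) -> count=0 queue=[T4,T8,T6,T7] holders={T1,T2,T3,T5}
Step 17: signal(T5) -> count=0 queue=[T8,T6,T7] holders={T1,T2,T3,T4}
Step 18: wait(T5) -> count=0 queue=[T8,T6,T7,T5] holders={T1,T2,T3,T4}
Step 19: signal(T3) -> count=0 queue=[T6,T7,T5] holders={T1,T2,T4,T8}
Final holders: {T1,T2,T4,T8} -> T2 in holders

Answer: yes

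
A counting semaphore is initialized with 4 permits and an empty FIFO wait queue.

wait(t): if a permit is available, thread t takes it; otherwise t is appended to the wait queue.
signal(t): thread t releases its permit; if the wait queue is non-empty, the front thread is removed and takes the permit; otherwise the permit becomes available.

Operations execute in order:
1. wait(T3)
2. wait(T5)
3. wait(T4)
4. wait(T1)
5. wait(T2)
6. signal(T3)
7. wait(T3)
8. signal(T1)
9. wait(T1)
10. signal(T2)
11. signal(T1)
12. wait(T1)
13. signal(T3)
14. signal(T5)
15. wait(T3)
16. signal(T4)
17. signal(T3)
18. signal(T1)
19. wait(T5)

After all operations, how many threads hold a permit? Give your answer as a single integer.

Answer: 1

Derivation:
Step 1: wait(T3) -> count=3 queue=[] holders={T3}
Step 2: wait(T5) -> count=2 queue=[] holders={T3,T5}
Step 3: wait(T4) -> count=1 queue=[] holders={T3,T4,T5}
Step 4: wait(T1) -> count=0 queue=[] holders={T1,T3,T4,T5}
Step 5: wait(T2) -> count=0 queue=[T2] holders={T1,T3,T4,T5}
Step 6: signal(T3) -> count=0 queue=[] holders={T1,T2,T4,T5}
Step 7: wait(T3) -> count=0 queue=[T3] holders={T1,T2,T4,T5}
Step 8: signal(T1) -> count=0 queue=[] holders={T2,T3,T4,T5}
Step 9: wait(T1) -> count=0 queue=[T1] holders={T2,T3,T4,T5}
Step 10: signal(T2) -> count=0 queue=[] holders={T1,T3,T4,T5}
Step 11: signal(T1) -> count=1 queue=[] holders={T3,T4,T5}
Step 12: wait(T1) -> count=0 queue=[] holders={T1,T3,T4,T5}
Step 13: signal(T3) -> count=1 queue=[] holders={T1,T4,T5}
Step 14: signal(T5) -> count=2 queue=[] holders={T1,T4}
Step 15: wait(T3) -> count=1 queue=[] holders={T1,T3,T4}
Step 16: signal(T4) -> count=2 queue=[] holders={T1,T3}
Step 17: signal(T3) -> count=3 queue=[] holders={T1}
Step 18: signal(T1) -> count=4 queue=[] holders={none}
Step 19: wait(T5) -> count=3 queue=[] holders={T5}
Final holders: {T5} -> 1 thread(s)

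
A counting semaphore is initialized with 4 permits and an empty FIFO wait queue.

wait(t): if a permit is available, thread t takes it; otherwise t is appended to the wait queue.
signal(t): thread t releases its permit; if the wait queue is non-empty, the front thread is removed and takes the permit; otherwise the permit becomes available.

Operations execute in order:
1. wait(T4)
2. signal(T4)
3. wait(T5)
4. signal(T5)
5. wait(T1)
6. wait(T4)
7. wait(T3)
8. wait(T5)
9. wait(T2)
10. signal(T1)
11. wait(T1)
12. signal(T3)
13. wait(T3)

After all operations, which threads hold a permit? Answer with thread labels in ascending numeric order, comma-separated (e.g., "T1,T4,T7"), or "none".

Answer: T1,T2,T4,T5

Derivation:
Step 1: wait(T4) -> count=3 queue=[] holders={T4}
Step 2: signal(T4) -> count=4 queue=[] holders={none}
Step 3: wait(T5) -> count=3 queue=[] holders={T5}
Step 4: signal(T5) -> count=4 queue=[] holders={none}
Step 5: wait(T1) -> count=3 queue=[] holders={T1}
Step 6: wait(T4) -> count=2 queue=[] holders={T1,T4}
Step 7: wait(T3) -> count=1 queue=[] holders={T1,T3,T4}
Step 8: wait(T5) -> count=0 queue=[] holders={T1,T3,T4,T5}
Step 9: wait(T2) -> count=0 queue=[T2] holders={T1,T3,T4,T5}
Step 10: signal(T1) -> count=0 queue=[] holders={T2,T3,T4,T5}
Step 11: wait(T1) -> count=0 queue=[T1] holders={T2,T3,T4,T5}
Step 12: signal(T3) -> count=0 queue=[] holders={T1,T2,T4,T5}
Step 13: wait(T3) -> count=0 queue=[T3] holders={T1,T2,T4,T5}
Final holders: T1,T2,T4,T5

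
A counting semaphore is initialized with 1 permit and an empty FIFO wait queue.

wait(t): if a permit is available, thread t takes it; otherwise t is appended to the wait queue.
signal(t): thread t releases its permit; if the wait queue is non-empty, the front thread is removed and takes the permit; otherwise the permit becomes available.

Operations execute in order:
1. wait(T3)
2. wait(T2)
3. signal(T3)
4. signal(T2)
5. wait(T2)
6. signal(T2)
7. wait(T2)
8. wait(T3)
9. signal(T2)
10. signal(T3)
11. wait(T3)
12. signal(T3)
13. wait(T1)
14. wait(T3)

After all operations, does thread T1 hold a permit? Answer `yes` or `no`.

Step 1: wait(T3) -> count=0 queue=[] holders={T3}
Step 2: wait(T2) -> count=0 queue=[T2] holders={T3}
Step 3: signal(T3) -> count=0 queue=[] holders={T2}
Step 4: signal(T2) -> count=1 queue=[] holders={none}
Step 5: wait(T2) -> count=0 queue=[] holders={T2}
Step 6: signal(T2) -> count=1 queue=[] holders={none}
Step 7: wait(T2) -> count=0 queue=[] holders={T2}
Step 8: wait(T3) -> count=0 queue=[T3] holders={T2}
Step 9: signal(T2) -> count=0 queue=[] holders={T3}
Step 10: signal(T3) -> count=1 queue=[] holders={none}
Step 11: wait(T3) -> count=0 queue=[] holders={T3}
Step 12: signal(T3) -> count=1 queue=[] holders={none}
Step 13: wait(T1) -> count=0 queue=[] holders={T1}
Step 14: wait(T3) -> count=0 queue=[T3] holders={T1}
Final holders: {T1} -> T1 in holders

Answer: yes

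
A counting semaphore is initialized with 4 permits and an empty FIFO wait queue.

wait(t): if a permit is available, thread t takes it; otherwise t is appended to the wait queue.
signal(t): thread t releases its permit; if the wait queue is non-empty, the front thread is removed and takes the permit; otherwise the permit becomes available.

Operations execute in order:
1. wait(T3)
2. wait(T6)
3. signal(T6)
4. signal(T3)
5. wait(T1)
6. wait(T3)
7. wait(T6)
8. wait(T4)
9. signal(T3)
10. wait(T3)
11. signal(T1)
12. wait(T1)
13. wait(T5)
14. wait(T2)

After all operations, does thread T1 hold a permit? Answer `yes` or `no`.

Step 1: wait(T3) -> count=3 queue=[] holders={T3}
Step 2: wait(T6) -> count=2 queue=[] holders={T3,T6}
Step 3: signal(T6) -> count=3 queue=[] holders={T3}
Step 4: signal(T3) -> count=4 queue=[] holders={none}
Step 5: wait(T1) -> count=3 queue=[] holders={T1}
Step 6: wait(T3) -> count=2 queue=[] holders={T1,T3}
Step 7: wait(T6) -> count=1 queue=[] holders={T1,T3,T6}
Step 8: wait(T4) -> count=0 queue=[] holders={T1,T3,T4,T6}
Step 9: signal(T3) -> count=1 queue=[] holders={T1,T4,T6}
Step 10: wait(T3) -> count=0 queue=[] holders={T1,T3,T4,T6}
Step 11: signal(T1) -> count=1 queue=[] holders={T3,T4,T6}
Step 12: wait(T1) -> count=0 queue=[] holders={T1,T3,T4,T6}
Step 13: wait(T5) -> count=0 queue=[T5] holders={T1,T3,T4,T6}
Step 14: wait(T2) -> count=0 queue=[T5,T2] holders={T1,T3,T4,T6}
Final holders: {T1,T3,T4,T6} -> T1 in holders

Answer: yes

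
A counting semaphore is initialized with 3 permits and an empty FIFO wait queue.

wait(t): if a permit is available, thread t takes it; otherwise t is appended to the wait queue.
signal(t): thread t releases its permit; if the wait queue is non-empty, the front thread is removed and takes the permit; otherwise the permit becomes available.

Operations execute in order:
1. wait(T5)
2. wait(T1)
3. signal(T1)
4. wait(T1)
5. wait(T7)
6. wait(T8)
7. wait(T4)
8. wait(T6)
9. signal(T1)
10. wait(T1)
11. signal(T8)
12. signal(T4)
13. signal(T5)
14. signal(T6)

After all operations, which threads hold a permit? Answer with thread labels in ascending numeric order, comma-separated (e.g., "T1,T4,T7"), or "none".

Step 1: wait(T5) -> count=2 queue=[] holders={T5}
Step 2: wait(T1) -> count=1 queue=[] holders={T1,T5}
Step 3: signal(T1) -> count=2 queue=[] holders={T5}
Step 4: wait(T1) -> count=1 queue=[] holders={T1,T5}
Step 5: wait(T7) -> count=0 queue=[] holders={T1,T5,T7}
Step 6: wait(T8) -> count=0 queue=[T8] holders={T1,T5,T7}
Step 7: wait(T4) -> count=0 queue=[T8,T4] holders={T1,T5,T7}
Step 8: wait(T6) -> count=0 queue=[T8,T4,T6] holders={T1,T5,T7}
Step 9: signal(T1) -> count=0 queue=[T4,T6] holders={T5,T7,T8}
Step 10: wait(T1) -> count=0 queue=[T4,T6,T1] holders={T5,T7,T8}
Step 11: signal(T8) -> count=0 queue=[T6,T1] holders={T4,T5,T7}
Step 12: signal(T4) -> count=0 queue=[T1] holders={T5,T6,T7}
Step 13: signal(T5) -> count=0 queue=[] holders={T1,T6,T7}
Step 14: signal(T6) -> count=1 queue=[] holders={T1,T7}
Final holders: T1,T7

Answer: T1,T7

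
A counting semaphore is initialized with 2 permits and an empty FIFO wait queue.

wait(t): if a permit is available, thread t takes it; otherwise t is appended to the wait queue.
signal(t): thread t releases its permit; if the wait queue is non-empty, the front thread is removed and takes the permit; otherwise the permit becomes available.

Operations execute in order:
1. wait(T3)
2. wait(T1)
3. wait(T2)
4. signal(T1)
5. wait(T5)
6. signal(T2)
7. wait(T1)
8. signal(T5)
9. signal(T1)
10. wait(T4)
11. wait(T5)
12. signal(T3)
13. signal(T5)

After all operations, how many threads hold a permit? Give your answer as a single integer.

Step 1: wait(T3) -> count=1 queue=[] holders={T3}
Step 2: wait(T1) -> count=0 queue=[] holders={T1,T3}
Step 3: wait(T2) -> count=0 queue=[T2] holders={T1,T3}
Step 4: signal(T1) -> count=0 queue=[] holders={T2,T3}
Step 5: wait(T5) -> count=0 queue=[T5] holders={T2,T3}
Step 6: signal(T2) -> count=0 queue=[] holders={T3,T5}
Step 7: wait(T1) -> count=0 queue=[T1] holders={T3,T5}
Step 8: signal(T5) -> count=0 queue=[] holders={T1,T3}
Step 9: signal(T1) -> count=1 queue=[] holders={T3}
Step 10: wait(T4) -> count=0 queue=[] holders={T3,T4}
Step 11: wait(T5) -> count=0 queue=[T5] holders={T3,T4}
Step 12: signal(T3) -> count=0 queue=[] holders={T4,T5}
Step 13: signal(T5) -> count=1 queue=[] holders={T4}
Final holders: {T4} -> 1 thread(s)

Answer: 1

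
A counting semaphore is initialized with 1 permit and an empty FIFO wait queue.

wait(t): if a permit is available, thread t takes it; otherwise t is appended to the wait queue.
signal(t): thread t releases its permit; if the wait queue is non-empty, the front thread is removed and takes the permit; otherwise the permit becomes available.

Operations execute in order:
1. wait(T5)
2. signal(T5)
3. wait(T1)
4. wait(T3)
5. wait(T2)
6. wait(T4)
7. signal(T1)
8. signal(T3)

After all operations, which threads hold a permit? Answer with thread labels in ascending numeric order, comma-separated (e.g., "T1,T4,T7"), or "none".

Answer: T2

Derivation:
Step 1: wait(T5) -> count=0 queue=[] holders={T5}
Step 2: signal(T5) -> count=1 queue=[] holders={none}
Step 3: wait(T1) -> count=0 queue=[] holders={T1}
Step 4: wait(T3) -> count=0 queue=[T3] holders={T1}
Step 5: wait(T2) -> count=0 queue=[T3,T2] holders={T1}
Step 6: wait(T4) -> count=0 queue=[T3,T2,T4] holders={T1}
Step 7: signal(T1) -> count=0 queue=[T2,T4] holders={T3}
Step 8: signal(T3) -> count=0 queue=[T4] holders={T2}
Final holders: T2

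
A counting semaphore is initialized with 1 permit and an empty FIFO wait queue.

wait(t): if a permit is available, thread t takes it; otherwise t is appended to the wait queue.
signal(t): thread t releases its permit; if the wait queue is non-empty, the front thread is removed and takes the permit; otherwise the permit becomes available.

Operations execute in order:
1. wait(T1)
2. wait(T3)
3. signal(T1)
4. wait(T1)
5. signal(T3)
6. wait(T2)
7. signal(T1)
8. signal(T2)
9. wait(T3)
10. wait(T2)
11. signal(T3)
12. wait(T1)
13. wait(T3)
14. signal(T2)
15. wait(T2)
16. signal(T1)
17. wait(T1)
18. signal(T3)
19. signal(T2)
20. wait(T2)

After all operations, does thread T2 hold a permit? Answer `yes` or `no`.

Answer: no

Derivation:
Step 1: wait(T1) -> count=0 queue=[] holders={T1}
Step 2: wait(T3) -> count=0 queue=[T3] holders={T1}
Step 3: signal(T1) -> count=0 queue=[] holders={T3}
Step 4: wait(T1) -> count=0 queue=[T1] holders={T3}
Step 5: signal(T3) -> count=0 queue=[] holders={T1}
Step 6: wait(T2) -> count=0 queue=[T2] holders={T1}
Step 7: signal(T1) -> count=0 queue=[] holders={T2}
Step 8: signal(T2) -> count=1 queue=[] holders={none}
Step 9: wait(T3) -> count=0 queue=[] holders={T3}
Step 10: wait(T2) -> count=0 queue=[T2] holders={T3}
Step 11: signal(T3) -> count=0 queue=[] holders={T2}
Step 12: wait(T1) -> count=0 queue=[T1] holders={T2}
Step 13: wait(T3) -> count=0 queue=[T1,T3] holders={T2}
Step 14: signal(T2) -> count=0 queue=[T3] holders={T1}
Step 15: wait(T2) -> count=0 queue=[T3,T2] holders={T1}
Step 16: signal(T1) -> count=0 queue=[T2] holders={T3}
Step 17: wait(T1) -> count=0 queue=[T2,T1] holders={T3}
Step 18: signal(T3) -> count=0 queue=[T1] holders={T2}
Step 19: signal(T2) -> count=0 queue=[] holders={T1}
Step 20: wait(T2) -> count=0 queue=[T2] holders={T1}
Final holders: {T1} -> T2 not in holders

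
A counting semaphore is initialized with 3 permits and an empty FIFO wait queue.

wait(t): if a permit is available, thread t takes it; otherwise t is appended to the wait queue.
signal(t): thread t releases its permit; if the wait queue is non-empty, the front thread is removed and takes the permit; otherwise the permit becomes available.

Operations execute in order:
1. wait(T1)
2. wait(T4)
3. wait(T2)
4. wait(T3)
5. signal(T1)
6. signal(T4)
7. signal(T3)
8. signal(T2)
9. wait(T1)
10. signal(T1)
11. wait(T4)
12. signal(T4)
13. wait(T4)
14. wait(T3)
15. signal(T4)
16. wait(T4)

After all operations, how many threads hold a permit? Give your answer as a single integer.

Step 1: wait(T1) -> count=2 queue=[] holders={T1}
Step 2: wait(T4) -> count=1 queue=[] holders={T1,T4}
Step 3: wait(T2) -> count=0 queue=[] holders={T1,T2,T4}
Step 4: wait(T3) -> count=0 queue=[T3] holders={T1,T2,T4}
Step 5: signal(T1) -> count=0 queue=[] holders={T2,T3,T4}
Step 6: signal(T4) -> count=1 queue=[] holders={T2,T3}
Step 7: signal(T3) -> count=2 queue=[] holders={T2}
Step 8: signal(T2) -> count=3 queue=[] holders={none}
Step 9: wait(T1) -> count=2 queue=[] holders={T1}
Step 10: signal(T1) -> count=3 queue=[] holders={none}
Step 11: wait(T4) -> count=2 queue=[] holders={T4}
Step 12: signal(T4) -> count=3 queue=[] holders={none}
Step 13: wait(T4) -> count=2 queue=[] holders={T4}
Step 14: wait(T3) -> count=1 queue=[] holders={T3,T4}
Step 15: signal(T4) -> count=2 queue=[] holders={T3}
Step 16: wait(T4) -> count=1 queue=[] holders={T3,T4}
Final holders: {T3,T4} -> 2 thread(s)

Answer: 2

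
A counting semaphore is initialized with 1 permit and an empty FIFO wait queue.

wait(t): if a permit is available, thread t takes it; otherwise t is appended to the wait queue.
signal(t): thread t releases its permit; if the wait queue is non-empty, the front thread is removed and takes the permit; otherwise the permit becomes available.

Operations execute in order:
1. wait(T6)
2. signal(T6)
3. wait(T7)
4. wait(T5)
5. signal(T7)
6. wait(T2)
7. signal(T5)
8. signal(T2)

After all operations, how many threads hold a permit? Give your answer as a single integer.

Step 1: wait(T6) -> count=0 queue=[] holders={T6}
Step 2: signal(T6) -> count=1 queue=[] holders={none}
Step 3: wait(T7) -> count=0 queue=[] holders={T7}
Step 4: wait(T5) -> count=0 queue=[T5] holders={T7}
Step 5: signal(T7) -> count=0 queue=[] holders={T5}
Step 6: wait(T2) -> count=0 queue=[T2] holders={T5}
Step 7: signal(T5) -> count=0 queue=[] holders={T2}
Step 8: signal(T2) -> count=1 queue=[] holders={none}
Final holders: {none} -> 0 thread(s)

Answer: 0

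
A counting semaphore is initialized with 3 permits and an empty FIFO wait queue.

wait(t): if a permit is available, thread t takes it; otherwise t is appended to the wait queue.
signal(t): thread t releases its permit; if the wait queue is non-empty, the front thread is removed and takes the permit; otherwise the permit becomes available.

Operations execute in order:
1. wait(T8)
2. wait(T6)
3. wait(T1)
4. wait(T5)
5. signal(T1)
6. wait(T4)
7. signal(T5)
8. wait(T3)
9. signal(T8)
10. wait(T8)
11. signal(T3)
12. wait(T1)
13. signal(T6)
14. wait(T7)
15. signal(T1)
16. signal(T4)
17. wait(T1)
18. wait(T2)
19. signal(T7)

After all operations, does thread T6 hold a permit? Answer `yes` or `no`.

Answer: no

Derivation:
Step 1: wait(T8) -> count=2 queue=[] holders={T8}
Step 2: wait(T6) -> count=1 queue=[] holders={T6,T8}
Step 3: wait(T1) -> count=0 queue=[] holders={T1,T6,T8}
Step 4: wait(T5) -> count=0 queue=[T5] holders={T1,T6,T8}
Step 5: signal(T1) -> count=0 queue=[] holders={T5,T6,T8}
Step 6: wait(T4) -> count=0 queue=[T4] holders={T5,T6,T8}
Step 7: signal(T5) -> count=0 queue=[] holders={T4,T6,T8}
Step 8: wait(T3) -> count=0 queue=[T3] holders={T4,T6,T8}
Step 9: signal(T8) -> count=0 queue=[] holders={T3,T4,T6}
Step 10: wait(T8) -> count=0 queue=[T8] holders={T3,T4,T6}
Step 11: signal(T3) -> count=0 queue=[] holders={T4,T6,T8}
Step 12: wait(T1) -> count=0 queue=[T1] holders={T4,T6,T8}
Step 13: signal(T6) -> count=0 queue=[] holders={T1,T4,T8}
Step 14: wait(T7) -> count=0 queue=[T7] holders={T1,T4,T8}
Step 15: signal(T1) -> count=0 queue=[] holders={T4,T7,T8}
Step 16: signal(T4) -> count=1 queue=[] holders={T7,T8}
Step 17: wait(T1) -> count=0 queue=[] holders={T1,T7,T8}
Step 18: wait(T2) -> count=0 queue=[T2] holders={T1,T7,T8}
Step 19: signal(T7) -> count=0 queue=[] holders={T1,T2,T8}
Final holders: {T1,T2,T8} -> T6 not in holders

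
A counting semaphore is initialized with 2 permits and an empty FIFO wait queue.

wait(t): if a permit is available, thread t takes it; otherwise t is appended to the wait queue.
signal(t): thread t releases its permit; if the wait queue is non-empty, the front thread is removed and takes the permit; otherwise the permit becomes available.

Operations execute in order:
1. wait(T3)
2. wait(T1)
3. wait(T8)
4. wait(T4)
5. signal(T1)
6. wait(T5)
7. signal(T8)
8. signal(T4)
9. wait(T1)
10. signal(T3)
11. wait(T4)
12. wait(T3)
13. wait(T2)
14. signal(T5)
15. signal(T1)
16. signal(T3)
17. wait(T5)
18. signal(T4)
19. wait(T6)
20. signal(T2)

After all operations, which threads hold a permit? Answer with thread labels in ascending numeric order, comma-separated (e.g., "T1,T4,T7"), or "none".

Answer: T5,T6

Derivation:
Step 1: wait(T3) -> count=1 queue=[] holders={T3}
Step 2: wait(T1) -> count=0 queue=[] holders={T1,T3}
Step 3: wait(T8) -> count=0 queue=[T8] holders={T1,T3}
Step 4: wait(T4) -> count=0 queue=[T8,T4] holders={T1,T3}
Step 5: signal(T1) -> count=0 queue=[T4] holders={T3,T8}
Step 6: wait(T5) -> count=0 queue=[T4,T5] holders={T3,T8}
Step 7: signal(T8) -> count=0 queue=[T5] holders={T3,T4}
Step 8: signal(T4) -> count=0 queue=[] holders={T3,T5}
Step 9: wait(T1) -> count=0 queue=[T1] holders={T3,T5}
Step 10: signal(T3) -> count=0 queue=[] holders={T1,T5}
Step 11: wait(T4) -> count=0 queue=[T4] holders={T1,T5}
Step 12: wait(T3) -> count=0 queue=[T4,T3] holders={T1,T5}
Step 13: wait(T2) -> count=0 queue=[T4,T3,T2] holders={T1,T5}
Step 14: signal(T5) -> count=0 queue=[T3,T2] holders={T1,T4}
Step 15: signal(T1) -> count=0 queue=[T2] holders={T3,T4}
Step 16: signal(T3) -> count=0 queue=[] holders={T2,T4}
Step 17: wait(T5) -> count=0 queue=[T5] holders={T2,T4}
Step 18: signal(T4) -> count=0 queue=[] holders={T2,T5}
Step 19: wait(T6) -> count=0 queue=[T6] holders={T2,T5}
Step 20: signal(T2) -> count=0 queue=[] holders={T5,T6}
Final holders: T5,T6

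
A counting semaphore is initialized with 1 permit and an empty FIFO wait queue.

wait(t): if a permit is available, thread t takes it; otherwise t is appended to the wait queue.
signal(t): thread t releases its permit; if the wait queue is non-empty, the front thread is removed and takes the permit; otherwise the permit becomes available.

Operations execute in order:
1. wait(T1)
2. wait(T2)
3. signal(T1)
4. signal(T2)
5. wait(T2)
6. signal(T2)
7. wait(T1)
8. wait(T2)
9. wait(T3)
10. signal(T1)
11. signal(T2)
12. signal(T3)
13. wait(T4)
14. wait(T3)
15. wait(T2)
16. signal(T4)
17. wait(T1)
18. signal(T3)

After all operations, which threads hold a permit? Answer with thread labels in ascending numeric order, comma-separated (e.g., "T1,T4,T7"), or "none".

Step 1: wait(T1) -> count=0 queue=[] holders={T1}
Step 2: wait(T2) -> count=0 queue=[T2] holders={T1}
Step 3: signal(T1) -> count=0 queue=[] holders={T2}
Step 4: signal(T2) -> count=1 queue=[] holders={none}
Step 5: wait(T2) -> count=0 queue=[] holders={T2}
Step 6: signal(T2) -> count=1 queue=[] holders={none}
Step 7: wait(T1) -> count=0 queue=[] holders={T1}
Step 8: wait(T2) -> count=0 queue=[T2] holders={T1}
Step 9: wait(T3) -> count=0 queue=[T2,T3] holders={T1}
Step 10: signal(T1) -> count=0 queue=[T3] holders={T2}
Step 11: signal(T2) -> count=0 queue=[] holders={T3}
Step 12: signal(T3) -> count=1 queue=[] holders={none}
Step 13: wait(T4) -> count=0 queue=[] holders={T4}
Step 14: wait(T3) -> count=0 queue=[T3] holders={T4}
Step 15: wait(T2) -> count=0 queue=[T3,T2] holders={T4}
Step 16: signal(T4) -> count=0 queue=[T2] holders={T3}
Step 17: wait(T1) -> count=0 queue=[T2,T1] holders={T3}
Step 18: signal(T3) -> count=0 queue=[T1] holders={T2}
Final holders: T2

Answer: T2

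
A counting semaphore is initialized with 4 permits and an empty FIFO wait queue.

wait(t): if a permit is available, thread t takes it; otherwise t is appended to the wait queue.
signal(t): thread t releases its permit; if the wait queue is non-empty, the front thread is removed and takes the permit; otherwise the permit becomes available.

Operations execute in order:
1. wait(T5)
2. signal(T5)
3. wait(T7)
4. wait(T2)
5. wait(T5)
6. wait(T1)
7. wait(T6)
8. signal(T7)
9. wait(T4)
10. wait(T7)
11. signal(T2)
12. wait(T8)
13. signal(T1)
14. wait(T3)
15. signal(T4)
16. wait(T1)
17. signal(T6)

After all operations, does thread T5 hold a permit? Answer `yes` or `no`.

Step 1: wait(T5) -> count=3 queue=[] holders={T5}
Step 2: signal(T5) -> count=4 queue=[] holders={none}
Step 3: wait(T7) -> count=3 queue=[] holders={T7}
Step 4: wait(T2) -> count=2 queue=[] holders={T2,T7}
Step 5: wait(T5) -> count=1 queue=[] holders={T2,T5,T7}
Step 6: wait(T1) -> count=0 queue=[] holders={T1,T2,T5,T7}
Step 7: wait(T6) -> count=0 queue=[T6] holders={T1,T2,T5,T7}
Step 8: signal(T7) -> count=0 queue=[] holders={T1,T2,T5,T6}
Step 9: wait(T4) -> count=0 queue=[T4] holders={T1,T2,T5,T6}
Step 10: wait(T7) -> count=0 queue=[T4,T7] holders={T1,T2,T5,T6}
Step 11: signal(T2) -> count=0 queue=[T7] holders={T1,T4,T5,T6}
Step 12: wait(T8) -> count=0 queue=[T7,T8] holders={T1,T4,T5,T6}
Step 13: signal(T1) -> count=0 queue=[T8] holders={T4,T5,T6,T7}
Step 14: wait(T3) -> count=0 queue=[T8,T3] holders={T4,T5,T6,T7}
Step 15: signal(T4) -> count=0 queue=[T3] holders={T5,T6,T7,T8}
Step 16: wait(T1) -> count=0 queue=[T3,T1] holders={T5,T6,T7,T8}
Step 17: signal(T6) -> count=0 queue=[T1] holders={T3,T5,T7,T8}
Final holders: {T3,T5,T7,T8} -> T5 in holders

Answer: yes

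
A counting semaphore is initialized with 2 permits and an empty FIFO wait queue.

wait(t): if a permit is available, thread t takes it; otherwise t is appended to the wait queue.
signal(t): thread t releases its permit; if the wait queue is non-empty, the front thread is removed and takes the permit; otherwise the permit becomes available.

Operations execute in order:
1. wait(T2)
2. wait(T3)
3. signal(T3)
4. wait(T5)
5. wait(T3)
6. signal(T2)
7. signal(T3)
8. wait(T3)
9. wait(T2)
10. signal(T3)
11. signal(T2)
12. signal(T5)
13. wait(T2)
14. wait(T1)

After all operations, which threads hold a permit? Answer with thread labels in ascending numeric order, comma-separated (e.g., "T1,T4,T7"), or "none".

Step 1: wait(T2) -> count=1 queue=[] holders={T2}
Step 2: wait(T3) -> count=0 queue=[] holders={T2,T3}
Step 3: signal(T3) -> count=1 queue=[] holders={T2}
Step 4: wait(T5) -> count=0 queue=[] holders={T2,T5}
Step 5: wait(T3) -> count=0 queue=[T3] holders={T2,T5}
Step 6: signal(T2) -> count=0 queue=[] holders={T3,T5}
Step 7: signal(T3) -> count=1 queue=[] holders={T5}
Step 8: wait(T3) -> count=0 queue=[] holders={T3,T5}
Step 9: wait(T2) -> count=0 queue=[T2] holders={T3,T5}
Step 10: signal(T3) -> count=0 queue=[] holders={T2,T5}
Step 11: signal(T2) -> count=1 queue=[] holders={T5}
Step 12: signal(T5) -> count=2 queue=[] holders={none}
Step 13: wait(T2) -> count=1 queue=[] holders={T2}
Step 14: wait(T1) -> count=0 queue=[] holders={T1,T2}
Final holders: T1,T2

Answer: T1,T2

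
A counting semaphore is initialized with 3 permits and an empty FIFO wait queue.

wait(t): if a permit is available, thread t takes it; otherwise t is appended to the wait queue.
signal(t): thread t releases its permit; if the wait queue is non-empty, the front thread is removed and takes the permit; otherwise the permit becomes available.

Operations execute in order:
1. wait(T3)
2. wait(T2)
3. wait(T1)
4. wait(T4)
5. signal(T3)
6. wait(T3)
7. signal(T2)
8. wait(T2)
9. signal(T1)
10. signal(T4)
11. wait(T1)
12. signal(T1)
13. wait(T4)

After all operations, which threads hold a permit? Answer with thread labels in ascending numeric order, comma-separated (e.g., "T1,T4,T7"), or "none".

Step 1: wait(T3) -> count=2 queue=[] holders={T3}
Step 2: wait(T2) -> count=1 queue=[] holders={T2,T3}
Step 3: wait(T1) -> count=0 queue=[] holders={T1,T2,T3}
Step 4: wait(T4) -> count=0 queue=[T4] holders={T1,T2,T3}
Step 5: signal(T3) -> count=0 queue=[] holders={T1,T2,T4}
Step 6: wait(T3) -> count=0 queue=[T3] holders={T1,T2,T4}
Step 7: signal(T2) -> count=0 queue=[] holders={T1,T3,T4}
Step 8: wait(T2) -> count=0 queue=[T2] holders={T1,T3,T4}
Step 9: signal(T1) -> count=0 queue=[] holders={T2,T3,T4}
Step 10: signal(T4) -> count=1 queue=[] holders={T2,T3}
Step 11: wait(T1) -> count=0 queue=[] holders={T1,T2,T3}
Step 12: signal(T1) -> count=1 queue=[] holders={T2,T3}
Step 13: wait(T4) -> count=0 queue=[] holders={T2,T3,T4}
Final holders: T2,T3,T4

Answer: T2,T3,T4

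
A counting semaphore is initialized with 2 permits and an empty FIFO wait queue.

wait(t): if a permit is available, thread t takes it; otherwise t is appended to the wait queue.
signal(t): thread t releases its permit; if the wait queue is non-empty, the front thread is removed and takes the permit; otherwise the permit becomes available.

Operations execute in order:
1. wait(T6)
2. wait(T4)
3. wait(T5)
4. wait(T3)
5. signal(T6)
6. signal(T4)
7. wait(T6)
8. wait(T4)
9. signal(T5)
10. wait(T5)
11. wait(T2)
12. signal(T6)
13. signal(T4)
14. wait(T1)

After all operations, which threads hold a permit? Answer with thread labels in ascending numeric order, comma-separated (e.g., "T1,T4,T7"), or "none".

Answer: T3,T5

Derivation:
Step 1: wait(T6) -> count=1 queue=[] holders={T6}
Step 2: wait(T4) -> count=0 queue=[] holders={T4,T6}
Step 3: wait(T5) -> count=0 queue=[T5] holders={T4,T6}
Step 4: wait(T3) -> count=0 queue=[T5,T3] holders={T4,T6}
Step 5: signal(T6) -> count=0 queue=[T3] holders={T4,T5}
Step 6: signal(T4) -> count=0 queue=[] holders={T3,T5}
Step 7: wait(T6) -> count=0 queue=[T6] holders={T3,T5}
Step 8: wait(T4) -> count=0 queue=[T6,T4] holders={T3,T5}
Step 9: signal(T5) -> count=0 queue=[T4] holders={T3,T6}
Step 10: wait(T5) -> count=0 queue=[T4,T5] holders={T3,T6}
Step 11: wait(T2) -> count=0 queue=[T4,T5,T2] holders={T3,T6}
Step 12: signal(T6) -> count=0 queue=[T5,T2] holders={T3,T4}
Step 13: signal(T4) -> count=0 queue=[T2] holders={T3,T5}
Step 14: wait(T1) -> count=0 queue=[T2,T1] holders={T3,T5}
Final holders: T3,T5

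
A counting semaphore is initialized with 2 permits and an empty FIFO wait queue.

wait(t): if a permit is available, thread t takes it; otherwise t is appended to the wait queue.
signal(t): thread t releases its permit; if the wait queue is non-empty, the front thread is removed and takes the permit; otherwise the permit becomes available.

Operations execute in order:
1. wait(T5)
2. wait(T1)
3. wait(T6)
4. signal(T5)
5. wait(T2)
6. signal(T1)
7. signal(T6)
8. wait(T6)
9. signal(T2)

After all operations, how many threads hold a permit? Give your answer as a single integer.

Step 1: wait(T5) -> count=1 queue=[] holders={T5}
Step 2: wait(T1) -> count=0 queue=[] holders={T1,T5}
Step 3: wait(T6) -> count=0 queue=[T6] holders={T1,T5}
Step 4: signal(T5) -> count=0 queue=[] holders={T1,T6}
Step 5: wait(T2) -> count=0 queue=[T2] holders={T1,T6}
Step 6: signal(T1) -> count=0 queue=[] holders={T2,T6}
Step 7: signal(T6) -> count=1 queue=[] holders={T2}
Step 8: wait(T6) -> count=0 queue=[] holders={T2,T6}
Step 9: signal(T2) -> count=1 queue=[] holders={T6}
Final holders: {T6} -> 1 thread(s)

Answer: 1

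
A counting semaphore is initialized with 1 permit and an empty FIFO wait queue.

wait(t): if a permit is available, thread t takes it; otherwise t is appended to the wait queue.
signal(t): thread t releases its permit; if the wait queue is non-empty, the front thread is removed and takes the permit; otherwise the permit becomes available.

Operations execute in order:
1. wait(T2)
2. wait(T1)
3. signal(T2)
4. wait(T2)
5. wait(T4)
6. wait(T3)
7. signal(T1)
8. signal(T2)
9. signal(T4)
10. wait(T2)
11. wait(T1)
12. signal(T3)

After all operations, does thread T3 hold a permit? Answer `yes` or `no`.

Step 1: wait(T2) -> count=0 queue=[] holders={T2}
Step 2: wait(T1) -> count=0 queue=[T1] holders={T2}
Step 3: signal(T2) -> count=0 queue=[] holders={T1}
Step 4: wait(T2) -> count=0 queue=[T2] holders={T1}
Step 5: wait(T4) -> count=0 queue=[T2,T4] holders={T1}
Step 6: wait(T3) -> count=0 queue=[T2,T4,T3] holders={T1}
Step 7: signal(T1) -> count=0 queue=[T4,T3] holders={T2}
Step 8: signal(T2) -> count=0 queue=[T3] holders={T4}
Step 9: signal(T4) -> count=0 queue=[] holders={T3}
Step 10: wait(T2) -> count=0 queue=[T2] holders={T3}
Step 11: wait(T1) -> count=0 queue=[T2,T1] holders={T3}
Step 12: signal(T3) -> count=0 queue=[T1] holders={T2}
Final holders: {T2} -> T3 not in holders

Answer: no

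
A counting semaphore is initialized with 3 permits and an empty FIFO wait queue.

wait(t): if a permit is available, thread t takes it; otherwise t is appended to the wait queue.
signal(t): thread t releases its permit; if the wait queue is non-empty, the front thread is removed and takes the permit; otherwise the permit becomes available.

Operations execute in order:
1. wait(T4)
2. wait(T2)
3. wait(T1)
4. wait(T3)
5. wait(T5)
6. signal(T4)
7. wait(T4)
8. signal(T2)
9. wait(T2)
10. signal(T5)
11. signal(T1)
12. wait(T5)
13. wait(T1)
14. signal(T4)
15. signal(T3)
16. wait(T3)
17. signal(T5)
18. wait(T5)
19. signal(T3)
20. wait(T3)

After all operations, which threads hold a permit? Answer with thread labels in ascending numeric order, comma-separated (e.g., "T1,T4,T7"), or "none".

Step 1: wait(T4) -> count=2 queue=[] holders={T4}
Step 2: wait(T2) -> count=1 queue=[] holders={T2,T4}
Step 3: wait(T1) -> count=0 queue=[] holders={T1,T2,T4}
Step 4: wait(T3) -> count=0 queue=[T3] holders={T1,T2,T4}
Step 5: wait(T5) -> count=0 queue=[T3,T5] holders={T1,T2,T4}
Step 6: signal(T4) -> count=0 queue=[T5] holders={T1,T2,T3}
Step 7: wait(T4) -> count=0 queue=[T5,T4] holders={T1,T2,T3}
Step 8: signal(T2) -> count=0 queue=[T4] holders={T1,T3,T5}
Step 9: wait(T2) -> count=0 queue=[T4,T2] holders={T1,T3,T5}
Step 10: signal(T5) -> count=0 queue=[T2] holders={T1,T3,T4}
Step 11: signal(T1) -> count=0 queue=[] holders={T2,T3,T4}
Step 12: wait(T5) -> count=0 queue=[T5] holders={T2,T3,T4}
Step 13: wait(T1) -> count=0 queue=[T5,T1] holders={T2,T3,T4}
Step 14: signal(T4) -> count=0 queue=[T1] holders={T2,T3,T5}
Step 15: signal(T3) -> count=0 queue=[] holders={T1,T2,T5}
Step 16: wait(T3) -> count=0 queue=[T3] holders={T1,T2,T5}
Step 17: signal(T5) -> count=0 queue=[] holders={T1,T2,T3}
Step 18: wait(T5) -> count=0 queue=[T5] holders={T1,T2,T3}
Step 19: signal(T3) -> count=0 queue=[] holders={T1,T2,T5}
Step 20: wait(T3) -> count=0 queue=[T3] holders={T1,T2,T5}
Final holders: T1,T2,T5

Answer: T1,T2,T5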